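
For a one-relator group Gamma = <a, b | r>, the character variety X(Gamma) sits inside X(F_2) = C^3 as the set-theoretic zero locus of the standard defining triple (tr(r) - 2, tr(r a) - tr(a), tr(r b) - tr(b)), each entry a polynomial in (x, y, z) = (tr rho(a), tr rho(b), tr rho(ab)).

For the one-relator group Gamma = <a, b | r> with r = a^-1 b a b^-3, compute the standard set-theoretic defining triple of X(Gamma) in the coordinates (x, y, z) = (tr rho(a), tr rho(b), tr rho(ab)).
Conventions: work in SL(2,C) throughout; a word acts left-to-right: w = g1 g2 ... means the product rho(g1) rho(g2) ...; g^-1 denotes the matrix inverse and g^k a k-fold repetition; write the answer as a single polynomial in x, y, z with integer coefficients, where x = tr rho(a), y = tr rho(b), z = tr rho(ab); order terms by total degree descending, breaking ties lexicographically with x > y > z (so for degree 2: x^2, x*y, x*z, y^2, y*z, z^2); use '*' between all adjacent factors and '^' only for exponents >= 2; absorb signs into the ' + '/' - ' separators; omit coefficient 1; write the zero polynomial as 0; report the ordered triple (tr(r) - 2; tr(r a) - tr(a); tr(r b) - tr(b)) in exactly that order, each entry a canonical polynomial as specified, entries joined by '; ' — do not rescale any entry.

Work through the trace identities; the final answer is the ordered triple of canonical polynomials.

-x*y^3*z + x^2*y^2 + y^4 + y^2*z^2 + x*y*z - x^2 - 4*y^2 - z^2; x*y^2 - y*z - 2*x; -x*y^2*z + x^2*y + y^3 + y*z^2 - 4*y

trace(a b^-1) = trace(a) trace(b) - trace(a b) = x*y - z
and trace(a b a) = trace(a) trace(b a) - trace(b) = x*z - y
and trace(a b a b) = trace(a b) trace(a b) - trace(1)   [split at repeated a] = z^2 - 2
trace(b^-1 a b a) = trace(a b a) trace(b) - trace(a b a b) = x*y*z - y^2 - z^2 + 2
trace(b a b^-2 a) = trace(b^-1 a b a) trace(b) - trace(b^-1 a b a b) = x*y^2*z - y^3 - y*z^2 - x*z + 3*y
next, trace(b^-1 a^-1 b a b^-1) = trace(b a b^-2) trace(a) - trace(b a b^-2 a) = -x*y^2*z + x^2*y + y^3 + y*z^2 - 3*y
trace(b^-1 a^-1 b a) = trace(b a b^-1) trace(a) - trace(b a b^-1 a) = -x*y*z + x^2 + y^2 + z^2 - 2
next, trace(a^-1 b a b^-3) = trace(b^-1 a^-1 b a b^-1) trace(b) - trace(b^-1 a^-1 b a) = -x*y^3*z + x^2*y^2 + y^4 + y^2*z^2 + x*y*z - x^2 - 4*y^2 - z^2 + 2
trace(a b^-2) = trace(b^-1 a) trace(b) - trace(b^-1 a b) = x*y^2 - y*z - x
assemble the triple (trace(r) - 2; trace(r a) - x; trace(r b) - y)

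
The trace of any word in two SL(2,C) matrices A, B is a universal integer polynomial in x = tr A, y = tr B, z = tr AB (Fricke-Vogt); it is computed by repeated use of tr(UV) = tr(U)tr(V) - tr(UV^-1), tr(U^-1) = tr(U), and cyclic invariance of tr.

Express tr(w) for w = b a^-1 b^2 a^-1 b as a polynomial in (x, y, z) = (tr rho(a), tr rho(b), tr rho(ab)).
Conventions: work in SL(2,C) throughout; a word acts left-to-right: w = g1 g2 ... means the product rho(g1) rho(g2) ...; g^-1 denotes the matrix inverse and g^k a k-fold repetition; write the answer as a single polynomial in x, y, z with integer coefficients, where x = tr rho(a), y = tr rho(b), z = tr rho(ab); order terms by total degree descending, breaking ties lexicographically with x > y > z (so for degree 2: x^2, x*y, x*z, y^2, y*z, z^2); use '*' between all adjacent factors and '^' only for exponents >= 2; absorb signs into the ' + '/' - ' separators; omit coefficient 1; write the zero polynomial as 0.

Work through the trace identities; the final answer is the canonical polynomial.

x^2*y^4 - 2*x*y^3*z - 2*x^2*y^2 + y^2*z^2 + 2*x*y*z + x^2 - 2

trace(b^2) = trace(b)*trace(b) - trace(1)   [square of b] = y^2 - 2
trace(b^3) = trace(b)*trace(b^2) - trace(b)   [square of b] = y^3 - 3*y
trace(b^4) = trace(b)*trace(b^3) - trace(b^2)   [square of b] = y^4 - 4*y^2 + 2
trace(b a b) = trace(b)*trace(a b) - trace(a)   [square of b] = y*z - x
trace(a b^3) = trace(b)*trace(b a b) - trace(b a)   [square of b] = y^2*z - x*y - z
trace(b^4 a) = trace(b)*trace(a b^3) - trace(a b^2)   [square of b] = y^3*z - x*y^2 - 2*y*z + x
trace(b^2 a^-1 b^2) = trace(b^4)*trace(a) - trace(b^4 a)   [inverse elimination on a] = x*y^4 - y^3*z - 3*x*y^2 + 2*y*z + x
trace(a b a b) = trace(b a)*trace(b a) - trace(1)   [split at a repeated b] = z^2 - 2
trace(a b a) = trace(a)*trace(b a) - trace(b)   [square of a] = x*z - y
trace(a b^2 a b) = trace(b)*trace(a b a b) - trace(a b a)   [square of b] = y*z^2 - x*z - y
trace(a b^2 a) = trace(a)*trace(b^2 a) - trace(b^2)   [square of a] = x*y*z - x^2 - y^2 + 2
trace(b^2 a b^2 a) = trace(b)*trace(a b^2 a b) - trace(a b^2 a)   [square of b] = y^2*z^2 - 2*x*y*z + x^2 - 2
trace(b^2 a^-1 b^2 a) = trace(b^2 a b^2)*trace(a) - trace(b^2 a b^2 a)   [inverse elimination on a] = x*y^3*z - x^2*y^2 - y^2*z^2 + 2
trace(b a^-1 b^2 a^-1 b) = trace(b^2 a^-1 b^2)*trace(a) - trace(b^2 a^-1 b^2 a)   [inverse elimination on a] = x^2*y^4 - 2*x*y^3*z - 2*x^2*y^2 + y^2*z^2 + 2*x*y*z + x^2 - 2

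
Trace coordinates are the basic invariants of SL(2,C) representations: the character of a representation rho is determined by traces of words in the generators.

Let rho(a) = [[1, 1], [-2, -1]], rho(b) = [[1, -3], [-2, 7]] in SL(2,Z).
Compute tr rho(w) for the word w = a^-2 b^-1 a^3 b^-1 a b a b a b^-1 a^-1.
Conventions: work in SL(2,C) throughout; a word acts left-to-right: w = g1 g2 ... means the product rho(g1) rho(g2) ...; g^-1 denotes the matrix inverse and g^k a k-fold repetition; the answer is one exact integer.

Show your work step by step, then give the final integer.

rho(a^-1) = [[-1, -1], [2, 1]]
... * rho(a^-1) = [[-1, -1], [2, 1]]  ->  [[-1, 0], [0, -1]]
... * rho(b^-1) = [[7, 3], [2, 1]]  ->  [[-7, -3], [-2, -1]]
... * rho(a) = [[1, 1], [-2, -1]]  ->  [[-1, -4], [0, -1]]
... * rho(a) = [[1, 1], [-2, -1]]  ->  [[7, 3], [2, 1]]
... * rho(a) = [[1, 1], [-2, -1]]  ->  [[1, 4], [0, 1]]
... * rho(b^-1) = [[7, 3], [2, 1]]  ->  [[15, 7], [2, 1]]
... * rho(a) = [[1, 1], [-2, -1]]  ->  [[1, 8], [0, 1]]
... * rho(b) = [[1, -3], [-2, 7]]  ->  [[-15, 53], [-2, 7]]
... * rho(a) = [[1, 1], [-2, -1]]  ->  [[-121, -68], [-16, -9]]
... * rho(b) = [[1, -3], [-2, 7]]  ->  [[15, -113], [2, -15]]
... * rho(a) = [[1, 1], [-2, -1]]  ->  [[241, 128], [32, 17]]
... * rho(b^-1) = [[7, 3], [2, 1]]  ->  [[1943, 851], [258, 113]]
... * rho(a^-1) = [[-1, -1], [2, 1]]  ->  [[-241, -1092], [-32, -145]]
tr = -241 + -145 = -386

-386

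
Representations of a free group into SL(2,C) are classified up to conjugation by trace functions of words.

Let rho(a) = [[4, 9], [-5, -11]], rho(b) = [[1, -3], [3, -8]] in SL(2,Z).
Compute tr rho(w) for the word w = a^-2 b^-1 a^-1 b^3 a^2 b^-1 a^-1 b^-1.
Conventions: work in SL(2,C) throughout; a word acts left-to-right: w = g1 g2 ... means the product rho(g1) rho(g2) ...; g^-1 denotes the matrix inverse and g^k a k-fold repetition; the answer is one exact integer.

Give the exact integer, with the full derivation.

rho(a^-1) = [[-11, -9], [5, 4]]
... * rho(a^-1) = [[-11, -9], [5, 4]]  ->  [[76, 63], [-35, -29]]
... * rho(b^-1) = [[-8, 3], [-3, 1]]  ->  [[-797, 291], [367, -134]]
... * rho(a^-1) = [[-11, -9], [5, 4]]  ->  [[10222, 8337], [-4707, -3839]]
... * rho(b) = [[1, -3], [3, -8]]  ->  [[35233, -97362], [-16224, 44833]]
... * rho(b) = [[1, -3], [3, -8]]  ->  [[-256853, 673197], [118275, -309992]]
... * rho(b) = [[1, -3], [3, -8]]  ->  [[1762738, -4615017], [-811701, 2125111]]
... * rho(a) = [[4, 9], [-5, -11]]  ->  [[30126037, 66629829], [-13872359, -30681530]]
... * rho(a) = [[4, 9], [-5, -11]]  ->  [[-212644997, -461793786], [97918214, 212645599]]
... * rho(b^-1) = [[-8, 3], [-3, 1]]  ->  [[3086541334, -1099728777], [-1421282509, 506400241]]
... * rho(a^-1) = [[-11, -9], [5, 4]]  ->  [[-39450598559, -32177787114], [18166108804, 14817143545]]
... * rho(b^-1) = [[-8, 3], [-3, 1]]  ->  [[412138149814, -150529582791], [-189780301067, 69315469957]]
tr = 412138149814 + 69315469957 = 481453619771

481453619771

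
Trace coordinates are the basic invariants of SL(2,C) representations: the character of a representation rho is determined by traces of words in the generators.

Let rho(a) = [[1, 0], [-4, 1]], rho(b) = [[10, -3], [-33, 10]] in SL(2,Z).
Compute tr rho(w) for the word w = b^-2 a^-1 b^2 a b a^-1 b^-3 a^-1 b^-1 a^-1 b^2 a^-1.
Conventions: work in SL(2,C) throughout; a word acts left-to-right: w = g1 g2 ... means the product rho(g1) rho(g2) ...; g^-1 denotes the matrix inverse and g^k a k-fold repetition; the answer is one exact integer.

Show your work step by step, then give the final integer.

rho(b^-1) = [[10, 3], [33, 10]]
... * rho(b^-1) = [[10, 3], [33, 10]]  ->  [[199, 60], [660, 199]]
... * rho(a^-1) = [[1, 0], [4, 1]]  ->  [[439, 60], [1456, 199]]
... * rho(b) = [[10, -3], [-33, 10]]  ->  [[2410, -717], [7993, -2378]]
... * rho(b) = [[10, -3], [-33, 10]]  ->  [[47761, -14400], [158404, -47759]]
... * rho(a) = [[1, 0], [-4, 1]]  ->  [[105361, -14400], [349440, -47759]]
... * rho(b) = [[10, -3], [-33, 10]]  ->  [[1528810, -460083], [5070447, -1525910]]
... * rho(a^-1) = [[1, 0], [4, 1]]  ->  [[-311522, -460083], [-1033193, -1525910]]
... * rho(b^-1) = [[10, 3], [33, 10]]  ->  [[-18297959, -5535396], [-60686960, -18358679]]
... * rho(b^-1) = [[10, 3], [33, 10]]  ->  [[-365647658, -110247837], [-1212706007, -365647670]]
... * rho(b^-1) = [[10, 3], [33, 10]]  ->  [[-7294655201, -2199421344], [-24193433180, -7294594721]]
... * rho(a^-1) = [[1, 0], [4, 1]]  ->  [[-16092340577, -2199421344], [-53371812064, -7294594721]]
... * rho(b^-1) = [[10, 3], [33, 10]]  ->  [[-233504310122, -70271235171], [-774439746433, -233061383402]]
... * rho(a^-1) = [[1, 0], [4, 1]]  ->  [[-514589250806, -70271235171], [-1706685280041, -233061383402]]
... * rho(b) = [[10, -3], [-33, 10]]  ->  [[-2826941747417, 841055400708], [-9375827148144, 2789442006103]]
... * rho(b) = [[10, -3], [-33, 10]]  ->  [[-56024245697534, 16891379249331], [-185809857682839, 56021901505462]]
... * rho(a^-1) = [[1, 0], [4, 1]]  ->  [[11541271299790, 16891379249331], [38277748339009, 56021901505462]]
tr = 11541271299790 + 56021901505462 = 67563172805252

67563172805252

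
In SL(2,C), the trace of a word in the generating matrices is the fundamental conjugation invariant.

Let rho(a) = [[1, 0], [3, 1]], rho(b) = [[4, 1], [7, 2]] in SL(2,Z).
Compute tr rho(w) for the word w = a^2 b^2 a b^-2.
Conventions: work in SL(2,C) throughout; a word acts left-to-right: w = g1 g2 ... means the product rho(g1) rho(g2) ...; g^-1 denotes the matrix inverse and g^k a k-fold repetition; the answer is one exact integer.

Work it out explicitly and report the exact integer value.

-646

rho(a) = [[1, 0], [3, 1]]
... * rho(a) = [[1, 0], [3, 1]]  ->  [[1, 0], [6, 1]]
... * rho(b) = [[4, 1], [7, 2]]  ->  [[4, 1], [31, 8]]
... * rho(b) = [[4, 1], [7, 2]]  ->  [[23, 6], [180, 47]]
... * rho(a) = [[1, 0], [3, 1]]  ->  [[41, 6], [321, 47]]
... * rho(b^-1) = [[2, -1], [-7, 4]]  ->  [[40, -17], [313, -133]]
... * rho(b^-1) = [[2, -1], [-7, 4]]  ->  [[199, -108], [1557, -845]]
tr = 199 + -845 = -646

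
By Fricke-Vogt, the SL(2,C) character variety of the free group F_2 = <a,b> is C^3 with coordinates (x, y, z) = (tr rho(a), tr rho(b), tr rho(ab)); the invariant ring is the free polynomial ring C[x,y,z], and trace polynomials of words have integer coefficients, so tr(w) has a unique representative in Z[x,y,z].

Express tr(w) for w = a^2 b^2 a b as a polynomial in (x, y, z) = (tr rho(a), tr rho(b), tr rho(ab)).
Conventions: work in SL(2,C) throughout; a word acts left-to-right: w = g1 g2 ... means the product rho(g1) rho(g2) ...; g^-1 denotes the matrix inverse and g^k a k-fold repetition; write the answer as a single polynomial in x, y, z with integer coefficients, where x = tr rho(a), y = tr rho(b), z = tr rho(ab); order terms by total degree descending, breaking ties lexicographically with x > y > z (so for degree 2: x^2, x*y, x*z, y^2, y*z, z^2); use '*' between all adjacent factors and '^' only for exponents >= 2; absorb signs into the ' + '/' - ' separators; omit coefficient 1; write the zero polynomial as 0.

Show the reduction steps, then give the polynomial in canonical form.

x*y*z^2 - x^2*z - y^2*z + z

trace(a b a b) = trace(a b) trace(a b) - trace(1)   [split at a repeated a] = z^2 - 2
trace(a b a) = trace(a) trace(b a) - trace(b)   [square of a] = x*z - y
trace(b^2 a b a) = trace(b) trace(a b a b) - trace(a b a)   [square of b] = y*z^2 - x*z - y
trace(b a b) = trace(b) trace(a b) - trace(a)   [square of b] = y*z - x
trace(b^2 a b) = trace(b) trace(b a b) - trace(b a)   [square of b] = y^2*z - x*y - z
trace(a^2 b^2 a b) = trace(a) trace(b^2 a b a) - trace(b^2 a b)   [square of a] = x*y*z^2 - x^2*z - y^2*z + z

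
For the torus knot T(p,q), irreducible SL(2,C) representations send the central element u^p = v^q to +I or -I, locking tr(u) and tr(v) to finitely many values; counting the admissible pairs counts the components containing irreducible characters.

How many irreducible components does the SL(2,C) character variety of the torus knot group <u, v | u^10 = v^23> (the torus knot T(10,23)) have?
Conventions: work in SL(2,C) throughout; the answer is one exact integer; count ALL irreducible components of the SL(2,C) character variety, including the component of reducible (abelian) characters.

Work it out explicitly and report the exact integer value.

100

Gamma = < u, v | u^10 = v^23 > (torus knot T(10,23)); the central element u^10 = v^23 acts as +I or -I in any irreducible SL(2,C) representation.
This locks tr(u) to 2*cos(pi*alpha/10), alpha in 1..9, and tr(v) to 2*cos(pi*beta/23), beta in 1..22, on each component of irreducible characters.
u^10 = (-1)^alpha I and v^23 = (-1)^beta I must agree, so alpha and beta have equal parity.
count pairs: odd alpha (5 choices) x odd beta (11), plus even alpha (4) x even beta (11): 5*11 + 4*11 = 99.
components with irreducible characters: 99; plus the single component of reducible (abelian) characters: total 100.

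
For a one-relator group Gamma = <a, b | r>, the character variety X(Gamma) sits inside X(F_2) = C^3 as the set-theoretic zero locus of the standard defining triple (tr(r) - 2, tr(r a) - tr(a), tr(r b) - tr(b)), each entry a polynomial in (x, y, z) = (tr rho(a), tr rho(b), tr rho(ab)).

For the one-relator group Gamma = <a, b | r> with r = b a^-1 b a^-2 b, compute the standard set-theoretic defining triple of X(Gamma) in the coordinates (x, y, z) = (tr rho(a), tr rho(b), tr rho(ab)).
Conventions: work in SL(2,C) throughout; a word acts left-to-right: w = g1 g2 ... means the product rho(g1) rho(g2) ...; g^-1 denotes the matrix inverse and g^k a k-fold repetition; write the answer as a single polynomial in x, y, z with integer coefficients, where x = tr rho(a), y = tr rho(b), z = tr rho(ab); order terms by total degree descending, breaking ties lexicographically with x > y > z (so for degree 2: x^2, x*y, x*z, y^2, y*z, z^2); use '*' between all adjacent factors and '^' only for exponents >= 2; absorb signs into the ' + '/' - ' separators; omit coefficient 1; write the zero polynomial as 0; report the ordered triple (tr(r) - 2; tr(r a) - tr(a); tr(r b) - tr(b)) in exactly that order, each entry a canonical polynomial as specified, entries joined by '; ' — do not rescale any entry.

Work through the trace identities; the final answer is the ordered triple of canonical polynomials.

trace(b^2) = trace(b) * trace(b) - trace(1)   [square of b] = y^2 - 2
trace(b^3) = trace(b) * trace(b^2) - trace(b)   [square of b] = y^3 - 3*y
trace(b a b) = trace(b) * trace(a b) - trace(a)   [square of b] = y*z - x
trace(b^3 a) = trace(b) * trace(b a b) - trace(b a)   [square of b] = y^2*z - x*y - z
trace(a^-1 b^3) = trace(b^3) * trace(a) - trace(b^3 a)   [inverse elimination on a] = x*y^3 - y^2*z - 2*x*y + z
reduce: trace(b a^-2 b^2) = trace(a^-1 b^3) * trace(a) - trace(a^-1 b^3 a)   [inverse elimination on a] = x^2*y^3 - x*y^2*z - 2*x^2*y - y^3 + x*z + 3*y
trace(a b a b) = trace(b a) * trace(b a) - trace(1)   [split at a repeated b] = z^2 - 2
reduce: trace(a b a) = trace(a) * trace(b a) - trace(b)   [square of a] = x*z - y
trace(b^2 a b a) = trace(b) * trace(a b a b) - trace(a b a)   [square of b] = y*z^2 - x*z - y
trace(b^2 a b a^-1) = trace(b^2 a b) * trace(a) - trace(b^2 a b a)   [inverse elimination on a] = x*y^2*z - x^2*y - y*z^2 + y
so trace(b a^-2 b^2 a) = trace(b^2 a b a^-1) * trace(a) - trace(b^2 a b)   [inverse elimination on a] = x^2*y^2*z - x^3*y - x*y*z^2 - y^2*z + 2*x*y + z
trace(b a^-1 b a^-2 b) = trace(b a^-2 b^2) * trace(a) - trace(b a^-2 b^2 a)   [inverse elimination on a] = x^3*y^3 - 2*x^2*y^2*z - x^3*y - x*y^3 + x*y*z^2 + x^2*z + y^2*z + x*y - z
so trace(a^-1 b a b^2) = trace(b a b^2) * trace(a) - trace(b a b^2 a)   [inverse elimination on a] = x*y^2*z - x^2*y - y*z^2 + y
reduce: trace(b a^-2 b a b) = trace(a^-1 b a b^2) * trace(a) - trace(a^-1 b a b^2 a)   [inverse elimination on a] = x^2*y^2*z - x^3*y - x*y*z^2 - y^2*z + 2*x*y + z
reduce: trace(b a b a b a) = trace(b a b a) * trace(b a) - trace(a b)   [split at a repeated b] = z^3 - 3*z
reduce: trace(a^-1 b a b a b) = trace(b a b a b) * trace(a) - trace(b a b a b a)   [inverse elimination on a] = x*y*z^2 - x^2*z - z^3 - x*y + 3*z
trace(b a^-2 b a b a) = trace(a^-1 b a b a b) * trace(a) - trace(a^-1 b a b a b a)   [inverse elimination on a] = x^2*y*z^2 - x^3*z - x*z^3 - x^2*y - y*z^2 + 4*x*z + y
reduce: trace(b a^-1 b a^-2 b a) = trace(b a^-2 b a b) * trace(a) - trace(b a^-2 b a b a)   [inverse elimination on a] = x^3*y^2*z - x^4*y - 2*x^2*y*z^2 + x^3*z - x*y^2*z + x*z^3 + 3*x^2*y + y*z^2 - 3*x*z - y
so trace(b^4) = trace(b) * trace(b^3) - trace(b^2) = y^4 - 4*y^2 + 2
trace(b^4 a) = trace(b) * trace(b a b^2) - trace(b a b) = y^3*z - x*y^2 - 2*y*z + x
trace(b^4 a^-1) = trace(b^4) * trace(a) - trace(b^4 a) = x*y^4 - y^3*z - 3*x*y^2 + 2*y*z + x
reduce: trace(b a^-2 b^3) = trace(b^4 a^-1) * trace(a) - trace(b^4) = x^2*y^4 - x*y^3*z - 3*x^2*y^2 - y^4 + 2*x*y*z + x^2 + 4*y^2 - 2
so trace(b^3 a b a) = trace(b) * trace(a b a b^2) - trace(a b a b) = y^2*z^2 - x*y*z - y^2 - z^2 + 2
trace(a^-1 b^3 a b) = trace(b^3 a b) * trace(a) - trace(b^3 a b a) = x*y^3*z - x^2*y^2 - y^2*z^2 - x*y*z + x^2 + y^2 + z^2 - 2
trace(b a^-2 b^3 a) = trace(a^-1 b^3 a b) * trace(a) - trace(a^-1 b^3 a b a) = x^2*y^3*z - x^3*y^2 - x*y^2*z^2 - x^2*y*z - y^3*z + x^3 + 2*x*y^2 + x*z^2 + 2*y*z - 3*x
so trace(b a^-1 b a^-2 b^2) = trace(b a^-2 b^3) * trace(a) - trace(b a^-2 b^3 a) = x^3*y^4 - 2*x^2*y^3*z - 2*x^3*y^2 - x*y^4 + x*y^2*z^2 + 3*x^2*y*z + y^3*z + 2*x*y^2 - x*z^2 - 2*y*z + x
assemble the triple (trace(r) - 2; trace(r a) - x; trace(r b) - y)

x^3*y^3 - 2*x^2*y^2*z - x^3*y - x*y^3 + x*y*z^2 + x^2*z + y^2*z + x*y - z - 2; x^3*y^2*z - x^4*y - 2*x^2*y*z^2 + x^3*z - x*y^2*z + x*z^3 + 3*x^2*y + y*z^2 - 3*x*z - x - y; x^3*y^4 - 2*x^2*y^3*z - 2*x^3*y^2 - x*y^4 + x*y^2*z^2 + 3*x^2*y*z + y^3*z + 2*x*y^2 - x*z^2 - 2*y*z + x - y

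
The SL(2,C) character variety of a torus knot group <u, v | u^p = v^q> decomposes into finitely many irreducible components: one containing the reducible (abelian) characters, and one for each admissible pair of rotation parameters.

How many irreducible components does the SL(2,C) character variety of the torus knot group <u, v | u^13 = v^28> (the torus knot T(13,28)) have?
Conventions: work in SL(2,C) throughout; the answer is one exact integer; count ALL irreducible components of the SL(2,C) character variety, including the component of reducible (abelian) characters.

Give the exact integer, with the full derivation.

163

For T(13,28): irreducibility forces the central element u^13 = v^28 to one of +I, -I.
On an irreducible component, tr(u) is locked at 2*cos(pi*alpha/13) for some alpha in 1..12, and tr(v) at 2*cos(pi*beta/28) for some beta in 1..27.
Consistency of u^13 = (-1)^alpha I with v^28 = (-1)^beta I forces alpha = beta (mod 2).
count pairs: odd alpha (6 choices) x odd beta (14), plus even alpha (6) x even beta (13): 6*14 + 6*13 = 162.
That is 162 components of irreducible characters, and with the reducible (abelian) component the total is 163.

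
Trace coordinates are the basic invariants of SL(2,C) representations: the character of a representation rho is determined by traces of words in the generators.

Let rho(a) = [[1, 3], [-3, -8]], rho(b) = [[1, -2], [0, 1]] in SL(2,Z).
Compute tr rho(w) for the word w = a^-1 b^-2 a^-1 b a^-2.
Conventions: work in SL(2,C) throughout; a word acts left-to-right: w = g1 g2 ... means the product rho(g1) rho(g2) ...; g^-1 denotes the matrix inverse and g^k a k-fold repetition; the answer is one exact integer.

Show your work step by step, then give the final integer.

rho(a^-1) = [[-8, -3], [3, 1]]
... * rho(b^-1) = [[1, 2], [0, 1]]  ->  [[-8, -19], [3, 7]]
... * rho(b^-1) = [[1, 2], [0, 1]]  ->  [[-8, -35], [3, 13]]
... * rho(a^-1) = [[-8, -3], [3, 1]]  ->  [[-41, -11], [15, 4]]
... * rho(b) = [[1, -2], [0, 1]]  ->  [[-41, 71], [15, -26]]
... * rho(a^-1) = [[-8, -3], [3, 1]]  ->  [[541, 194], [-198, -71]]
... * rho(a^-1) = [[-8, -3], [3, 1]]  ->  [[-3746, -1429], [1371, 523]]
tr = -3746 + 523 = -3223

-3223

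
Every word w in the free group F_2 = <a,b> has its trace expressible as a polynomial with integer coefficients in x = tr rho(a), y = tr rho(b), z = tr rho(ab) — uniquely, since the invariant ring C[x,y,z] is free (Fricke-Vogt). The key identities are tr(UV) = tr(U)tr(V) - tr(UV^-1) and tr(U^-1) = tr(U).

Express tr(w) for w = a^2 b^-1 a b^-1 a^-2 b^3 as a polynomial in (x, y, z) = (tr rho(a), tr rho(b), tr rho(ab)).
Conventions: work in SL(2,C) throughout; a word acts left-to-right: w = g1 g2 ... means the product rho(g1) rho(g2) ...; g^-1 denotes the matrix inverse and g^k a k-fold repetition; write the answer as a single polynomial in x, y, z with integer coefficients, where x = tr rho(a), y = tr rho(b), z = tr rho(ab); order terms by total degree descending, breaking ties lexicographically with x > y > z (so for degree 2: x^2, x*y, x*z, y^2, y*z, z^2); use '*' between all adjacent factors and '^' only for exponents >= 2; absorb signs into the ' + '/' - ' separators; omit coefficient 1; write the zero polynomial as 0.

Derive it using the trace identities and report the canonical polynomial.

-x^4*y^4*z + x^5*y^3 + x^3*y^5 + 2*x^3*y^3*z^2 - x^2*y^4*z - x^2*y^2*z^3 - x^5*y - 5*x^3*y^3 - 2*x^3*y*z^2 + x^4*z + 5*x^2*y^2*z + x^2*z^3 + 4*x^3*y - 4*x^2*z + z

reduce: trace(b^2 a) = trace(b) trace(a b) - trace(a) = y*z - x
reduce: trace(b^2) = trace(b) trace(b) - trace(1) = y^2 - 2
trace(a b^2 a) = trace(a) trace(b^2 a) - trace(b^2) = x*y*z - x^2 - y^2 + 2
reduce: trace(a b^2 a^2) = trace(a) trace(a b^2 a) - trace(a b^2) = x^2*y*z - x^3 - x*y^2 - y*z + 3*x
reduce: trace(b a b a) = trace(a b) trace(a b) - trace(1) = z^2 - 2
reduce: trace(a^2 b a b) = trace(a) trace(b a b a) - trace(b a b) = x*z^2 - y*z - x
trace(b a^2) = trace(a) trace(b a) - trace(b) = x*z - y
so trace(a^2 b a) = trace(a) trace(b a^2) - trace(b a) = x^2*z - x*y - z
trace(a b^2 a^2 b) = trace(b) trace(a^2 b a b) - trace(a^2 b a) = x*y*z^2 - x^2*z - y^2*z + z
trace(b^2 a^2 b^-1 a) = trace(a b^2 a^2) trace(b) - trace(a b^2 a^2 b) = x^2*y^2*z - x^3*y - x*y^3 - x*y*z^2 + x^2*z + 3*x*y - z
so trace(a b^3 a) = trace(b) trace(a^2 b^2) - trace(a^2 b) = x*y^2*z - x^2*y - y^3 - x*z + 3*y
trace(a b^3) = trace(b) trace(a b^2) - trace(a b) = y^2*z - x*y - z
trace(b^3 a^3) = trace(a) trace(a b^3 a) - trace(a b^3) = x^2*y^2*z - x^3*y - x*y^3 - x^2*z - y^2*z + 4*x*y + z
reduce: trace(a^2 b^3 a^2) = trace(a) trace(b^3 a^3) - trace(b^3 a^2) = x^3*y^2*z - x^4*y - x^2*y^3 - x^3*z - 2*x*y^2*z + 5*x^2*y + y^3 + 2*x*z - 3*y
trace(a b a^2 b^2) = trace(b) trace(a b a^2 b) - trace(a b a^2) = x*y*z^2 - x^2*z - y^2*z + z
so trace(b a^2 b^3 a) = trace(b) trace(a b a^2 b^2) - trace(a b a^2 b) = x*y^2*z^2 - x^2*y*z - y^3*z - x*z^2 + 2*y*z + x
so trace(b a^2 b^3) = trace(b) trace(b a^2 b^2) - trace(b a^2 b) = x*y^3*z - x^2*y^2 - y^4 - 2*x*y*z + x^2 + 4*y^2 - 2
reduce: trace(a^2 b^3 a^2 b) = trace(a) trace(b a^2 b^3 a) - trace(b a^2 b^3) = x^2*y^2*z^2 - x^3*y*z - 2*x*y^3*z + x^2*y^2 - x^2*z^2 + y^4 + 4*x*y*z - 4*y^2 + 2
reduce: trace(a b^3 a^2 b^-1 a) = trace(a^2 b^3 a^2) trace(b) - trace(a^2 b^3 a^2 b) = x^3*y^3*z - x^4*y^2 - x^2*y^4 - x^2*y^2*z^2 + 4*x^2*y^2 + x^2*z^2 - 2*x*y*z + y^2 - 2
reduce: trace(a b a b^2) = trace(b) trace(a b a b) - trace(a b a) = y*z^2 - x*z - y
trace(b a^3 b a b) = trace(a) trace(a b a b^2 a) - trace(a b a b^2) = x^2*y*z^2 - x^3*z - x*y^2*z - y*z^2 + 2*x*z + y
reduce: trace(b a^3 b a) = trace(a) trace(b a b a^2) - trace(b a b a) = x^2*z^2 - x*y*z - x^2 - z^2 + 2
trace(a b a b^3 a^2) = trace(b) trace(b a^3 b a b) - trace(b a^3 b a) = x^2*y^2*z^2 - x^3*y*z - x*y^3*z - x^2*z^2 - y^2*z^2 + 3*x*y*z + x^2 + y^2 + z^2 - 2
reduce: trace(b a b a b a) = trace(a b) trace(a b a b) - trace(a^-1 b^-1) = z^3 - 3*z
reduce: trace(a^2 b a b a b) = trace(a) trace(b a b a b a) - trace(b a b a b) = x*z^3 - y*z^2 - 2*x*z + y
trace(b a^2 b a b a b) = trace(b) trace(a^2 b a b a b) - trace(a^2 b a b a) = x*y*z^3 - x^2*z^2 - y^2*z^2 - x*y*z + x^2 + y^2 + z^2 - 2
reduce: trace(a b a b^3 a^2 b) = trace(b) trace(b a^2 b a b a b) - trace(b a^2 b a b a) = x*y^2*z^3 - x^2*y*z^2 - y^3*z^2 - x*y^2*z - x*z^3 + x^2*y + y^3 + 2*y*z^2 + 2*x*z - 3*y
reduce: trace(a b^3 a^2 b^-1 a b) = trace(a b a b^3 a^2) trace(b) - trace(a b a b^3 a^2 b) = x^2*y^3*z^2 - x^3*y^2*z - x*y^4*z - x*y^2*z^3 + 4*x*y^2*z + x*z^3 - y*z^2 - 2*x*z + y
trace(b^3 a^2 b^-1 a b^-1 a) = trace(a b^3 a^2 b^-1 a) trace(b) - trace(a b^3 a^2 b^-1 a b) = x^3*y^4*z - x^4*y^3 - x^2*y^5 - 2*x^2*y^3*z^2 + x^3*y^2*z + x*y^4*z + x*y^2*z^3 + 4*x^2*y^3 + x^2*y*z^2 - 6*x*y^2*z - x*z^3 + y^3 + y*z^2 + 2*x*z - 3*y
trace(b^3 a^2 b^-1 a b^-1 a^-1) = trace(b^3 a^2 b^-1 a b^-1) trace(a) - trace(b^3 a^2 b^-1 a b^-1 a) = -x^3*y^4*z + x^4*y^3 + x^2*y^5 + 2*x^2*y^3*z^2 - x*y^4*z - x*y^2*z^3 - x^4*y - 5*x^2*y^3 - 2*x^2*y*z^2 + x^3*z + 6*x*y^2*z + x*z^3 + 3*x^2*y - y^3 - y*z^2 - 3*x*z + 3*y
trace(a^2 b^-1 a b^-1 a^-2 b^3) = trace(b^3 a^2 b^-1 a b^-1 a^-1) trace(a) - trace(b^3 a^2 b^-1 a b^-1) = -x^4*y^4*z + x^5*y^3 + x^3*y^5 + 2*x^3*y^3*z^2 - x^2*y^4*z - x^2*y^2*z^3 - x^5*y - 5*x^3*y^3 - 2*x^3*y*z^2 + x^4*z + 5*x^2*y^2*z + x^2*z^3 + 4*x^3*y - 4*x^2*z + z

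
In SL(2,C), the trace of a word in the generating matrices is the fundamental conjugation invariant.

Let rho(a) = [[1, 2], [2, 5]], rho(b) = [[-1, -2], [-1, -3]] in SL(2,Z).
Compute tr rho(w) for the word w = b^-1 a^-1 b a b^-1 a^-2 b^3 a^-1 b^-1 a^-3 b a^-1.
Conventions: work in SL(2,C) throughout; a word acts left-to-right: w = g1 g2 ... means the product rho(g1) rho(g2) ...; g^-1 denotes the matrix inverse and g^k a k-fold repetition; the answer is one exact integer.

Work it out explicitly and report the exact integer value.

-1908550

rho(b^-1) = [[-3, 2], [1, -1]]
... * rho(a^-1) = [[5, -2], [-2, 1]]  ->  [[-19, 8], [7, -3]]
... * rho(b) = [[-1, -2], [-1, -3]]  ->  [[11, 14], [-4, -5]]
... * rho(a) = [[1, 2], [2, 5]]  ->  [[39, 92], [-14, -33]]
... * rho(b^-1) = [[-3, 2], [1, -1]]  ->  [[-25, -14], [9, 5]]
... * rho(a^-1) = [[5, -2], [-2, 1]]  ->  [[-97, 36], [35, -13]]
... * rho(a^-1) = [[5, -2], [-2, 1]]  ->  [[-557, 230], [201, -83]]
... * rho(b) = [[-1, -2], [-1, -3]]  ->  [[327, 424], [-118, -153]]
... * rho(b) = [[-1, -2], [-1, -3]]  ->  [[-751, -1926], [271, 695]]
... * rho(b) = [[-1, -2], [-1, -3]]  ->  [[2677, 7280], [-966, -2627]]
... * rho(a^-1) = [[5, -2], [-2, 1]]  ->  [[-1175, 1926], [424, -695]]
... * rho(b^-1) = [[-3, 2], [1, -1]]  ->  [[5451, -4276], [-1967, 1543]]
... * rho(a^-1) = [[5, -2], [-2, 1]]  ->  [[35807, -15178], [-12921, 5477]]
... * rho(a^-1) = [[5, -2], [-2, 1]]  ->  [[209391, -86792], [-75559, 31319]]
... * rho(a^-1) = [[5, -2], [-2, 1]]  ->  [[1220539, -505574], [-440433, 182437]]
... * rho(b) = [[-1, -2], [-1, -3]]  ->  [[-714965, -924356], [257996, 333555]]
... * rho(a^-1) = [[5, -2], [-2, 1]]  ->  [[-1726113, 505574], [622870, -182437]]
tr = -1726113 + -182437 = -1908550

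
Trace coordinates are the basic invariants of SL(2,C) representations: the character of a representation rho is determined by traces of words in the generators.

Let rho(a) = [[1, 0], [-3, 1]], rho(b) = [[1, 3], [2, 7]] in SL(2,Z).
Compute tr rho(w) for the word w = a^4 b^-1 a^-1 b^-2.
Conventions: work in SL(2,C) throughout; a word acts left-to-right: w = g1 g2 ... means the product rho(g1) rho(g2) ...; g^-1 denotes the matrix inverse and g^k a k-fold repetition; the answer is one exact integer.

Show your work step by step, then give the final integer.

-403

rho(a) = [[1, 0], [-3, 1]]
... * rho(a) = [[1, 0], [-3, 1]]  ->  [[1, 0], [-6, 1]]
... * rho(a) = [[1, 0], [-3, 1]]  ->  [[1, 0], [-9, 1]]
... * rho(a) = [[1, 0], [-3, 1]]  ->  [[1, 0], [-12, 1]]
... * rho(b^-1) = [[7, -3], [-2, 1]]  ->  [[7, -3], [-86, 37]]
... * rho(a^-1) = [[1, 0], [3, 1]]  ->  [[-2, -3], [25, 37]]
... * rho(b^-1) = [[7, -3], [-2, 1]]  ->  [[-8, 3], [101, -38]]
... * rho(b^-1) = [[7, -3], [-2, 1]]  ->  [[-62, 27], [783, -341]]
tr = -62 + -341 = -403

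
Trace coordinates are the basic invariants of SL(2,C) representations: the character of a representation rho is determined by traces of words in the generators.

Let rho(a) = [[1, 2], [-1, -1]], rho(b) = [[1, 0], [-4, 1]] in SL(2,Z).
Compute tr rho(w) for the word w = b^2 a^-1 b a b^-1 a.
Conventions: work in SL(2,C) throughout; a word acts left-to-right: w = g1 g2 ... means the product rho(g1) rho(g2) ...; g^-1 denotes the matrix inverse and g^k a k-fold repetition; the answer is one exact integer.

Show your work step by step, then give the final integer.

-1040

rho(b) = [[1, 0], [-4, 1]]
... * rho(b) = [[1, 0], [-4, 1]]  ->  [[1, 0], [-8, 1]]
... * rho(a^-1) = [[-1, -2], [1, 1]]  ->  [[-1, -2], [9, 17]]
... * rho(b) = [[1, 0], [-4, 1]]  ->  [[7, -2], [-59, 17]]
... * rho(a) = [[1, 2], [-1, -1]]  ->  [[9, 16], [-76, -135]]
... * rho(b^-1) = [[1, 0], [4, 1]]  ->  [[73, 16], [-616, -135]]
... * rho(a) = [[1, 2], [-1, -1]]  ->  [[57, 130], [-481, -1097]]
tr = 57 + -1097 = -1040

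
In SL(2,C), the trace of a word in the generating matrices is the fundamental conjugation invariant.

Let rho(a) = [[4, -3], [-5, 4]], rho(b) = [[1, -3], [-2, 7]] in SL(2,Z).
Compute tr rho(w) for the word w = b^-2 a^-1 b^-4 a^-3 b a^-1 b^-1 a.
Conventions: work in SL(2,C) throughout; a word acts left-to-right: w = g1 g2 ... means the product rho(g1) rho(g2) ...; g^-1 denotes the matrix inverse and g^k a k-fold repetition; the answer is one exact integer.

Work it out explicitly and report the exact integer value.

rho(b^-1) = [[7, 3], [2, 1]]
... * rho(b^-1) = [[7, 3], [2, 1]]  ->  [[55, 24], [16, 7]]
... * rho(a^-1) = [[4, 3], [5, 4]]  ->  [[340, 261], [99, 76]]
... * rho(b^-1) = [[7, 3], [2, 1]]  ->  [[2902, 1281], [845, 373]]
... * rho(b^-1) = [[7, 3], [2, 1]]  ->  [[22876, 9987], [6661, 2908]]
... * rho(b^-1) = [[7, 3], [2, 1]]  ->  [[180106, 78615], [52443, 22891]]
... * rho(b^-1) = [[7, 3], [2, 1]]  ->  [[1417972, 618933], [412883, 180220]]
... * rho(a^-1) = [[4, 3], [5, 4]]  ->  [[8766553, 6729648], [2552632, 1959529]]
... * rho(a^-1) = [[4, 3], [5, 4]]  ->  [[68714452, 53218251], [20008173, 15496012]]
... * rho(a^-1) = [[4, 3], [5, 4]]  ->  [[540949063, 419016360], [157512752, 122008567]]
... * rho(b) = [[1, -3], [-2, 7]]  ->  [[-297083657, 1310267331], [-86504382, 381521713]]
... * rho(a^-1) = [[4, 3], [5, 4]]  ->  [[5363002027, 4349818353], [1561591037, 1266573706]]
... * rho(b^-1) = [[7, 3], [2, 1]]  ->  [[46240650895, 20438824434], [13464284671, 5951346817]]
... * rho(a) = [[4, -3], [-5, 4]]  ->  [[82768481410, -56966654949], [24100404599, -16587466745]]
tr = 82768481410 + -16587466745 = 66181014665

66181014665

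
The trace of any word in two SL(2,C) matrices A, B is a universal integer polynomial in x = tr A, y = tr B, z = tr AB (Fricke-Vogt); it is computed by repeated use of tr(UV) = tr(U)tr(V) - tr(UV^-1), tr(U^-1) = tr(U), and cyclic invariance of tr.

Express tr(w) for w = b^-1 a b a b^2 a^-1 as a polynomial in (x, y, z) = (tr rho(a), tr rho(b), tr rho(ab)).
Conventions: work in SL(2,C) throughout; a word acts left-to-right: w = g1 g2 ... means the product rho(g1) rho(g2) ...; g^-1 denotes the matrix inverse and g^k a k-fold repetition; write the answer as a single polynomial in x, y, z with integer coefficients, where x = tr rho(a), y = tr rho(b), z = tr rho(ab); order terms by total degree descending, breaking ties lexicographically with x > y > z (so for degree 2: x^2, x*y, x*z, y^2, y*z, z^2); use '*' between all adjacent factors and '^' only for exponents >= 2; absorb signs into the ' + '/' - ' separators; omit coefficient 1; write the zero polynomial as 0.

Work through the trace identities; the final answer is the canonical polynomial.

and tr(a b^2) = tr(b) * tr(a b) - tr(a)   [square of b] = y*z - x
and tr(b a b^2) = tr(b) * tr(a b^2) - tr(a b)   [square of b] = y^2*z - x*y - z
tr(a b a b) = tr(a b) * tr(a b) - tr(1)   [split at a repeated a] = z^2 - 2
tr(a b a) = tr(a) * tr(b a) - tr(b)   [square of a] = x*z - y
tr(a b a b^2) = tr(b) * tr(a b a b) - tr(a b a)   [square of b] = y*z^2 - x*z - y
tr(b a b a b^2) = tr(b) * tr(a b a b^2) - tr(a b a b)   [square of b] = y^2*z^2 - x*y*z - y^2 - z^2 + 2
tr(a b a b a b) = tr(a b a b) * tr(a b) - tr(b a)   [split at a repeated a] = z^3 - 3*z
next, tr(a b a b a) = tr(a) * tr(b a b a) - tr(b a b)   [square of a] = x*z^2 - y*z - x
tr(b a b a b^2 a) = tr(b) * tr(a b a b a b) - tr(a b a b a)   [square of b] = y*z^3 - x*z^2 - 2*y*z + x
tr(a b a b^2 a^-1 b) = tr(b a b a b^2) * tr(a) - tr(b a b a b^2 a)   [inverse elimination on a] = x*y^2*z^2 - x^2*y*z - y*z^3 - x*y^2 + 2*y*z + x
and tr(b^-1 a b a b^2 a^-1) = tr(a b a b^2 a^-1) * tr(b) - tr(a b a b^2 a^-1 b)   [inverse elimination on b] = -x*y^2*z^2 + x^2*y*z + y^3*z + y*z^3 - 3*y*z - x

-x*y^2*z^2 + x^2*y*z + y^3*z + y*z^3 - 3*y*z - x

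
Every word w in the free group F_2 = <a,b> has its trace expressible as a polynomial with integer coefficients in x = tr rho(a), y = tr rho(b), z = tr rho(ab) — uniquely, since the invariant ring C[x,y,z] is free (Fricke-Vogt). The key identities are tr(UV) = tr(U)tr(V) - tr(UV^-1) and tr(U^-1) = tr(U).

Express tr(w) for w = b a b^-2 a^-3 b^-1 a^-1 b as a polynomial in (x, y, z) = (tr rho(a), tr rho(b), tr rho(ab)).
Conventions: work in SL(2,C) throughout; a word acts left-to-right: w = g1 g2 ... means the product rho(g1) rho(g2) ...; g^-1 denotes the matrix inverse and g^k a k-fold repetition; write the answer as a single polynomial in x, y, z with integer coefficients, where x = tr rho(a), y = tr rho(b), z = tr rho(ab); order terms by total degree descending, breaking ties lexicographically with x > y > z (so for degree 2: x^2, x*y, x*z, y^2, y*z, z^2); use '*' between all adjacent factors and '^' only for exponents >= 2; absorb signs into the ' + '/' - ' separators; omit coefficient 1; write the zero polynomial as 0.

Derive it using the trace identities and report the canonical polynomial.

reduce: tr(a b a) = tr(a) tr(b a) - tr(b) = x*z - y
tr(a b a b) = tr(a b) tr(a b) - tr(1)   [split at repeated a] = z^2 - 2
tr(b a b^-1 a) = tr(a b a) tr(b) - tr(a b a b) = x*y*z - y^2 - z^2 + 2
tr(b a b^-1 a^-1) = tr(b a b^-1) tr(a) - tr(b a b^-1 a) = -x*y*z + x^2 + y^2 + z^2 - 2
reduce: tr(a^-2 b a b^-1) = tr(b a b^-1 a^-1) tr(a) - tr(b a b^-1) = -x^2*y*z + x^3 + x*y^2 + x*z^2 - 3*x
tr(a^-1 b) = tr(b) tr(a) - tr(b a) = x*y - z
tr(a^-1 b a b^-2 a^-1) = tr(a^-2 b a b^-1) tr(b) - tr(a^-2 b a) = -x^2*y^2*z + x^3*y + x*y^3 + x*y*z^2 - 4*x*y + z
tr(b a b^-2 a) = tr(b^-1 a b a) tr(b) - tr(b^-1 a b a b) = x*y^2*z - y^3 - y*z^2 - x*z + 3*y
tr(a^-1 b a b^-2) = tr(b a b^-2) tr(a) - tr(b a b^-2 a) = -x*y^2*z + x^2*y + y^3 + y*z^2 - 3*y
tr(b a b^-2 a^-3) = tr(a^-1 b a b^-2 a^-1) tr(a) - tr(a^-1 b a b^-2) = -x^3*y^2*z + x^4*y + x^2*y^3 + x^2*y*z^2 + x*y^2*z - 5*x^2*y - y^3 - y*z^2 + x*z + 3*y
tr(a^-2 b^-1 a b^2) = tr(a^-1 b^-1 a b^2) tr(a) - tr(a^-1 b^-1 a b^2 a) = -x^2*y^2*z + x^3*y + x*y^3 + x*y*z^2 - 3*x*y - z
tr(b^2 a) = tr(b) tr(a b) - tr(a) = y*z - x
tr(b^2) = tr(b) tr(b) - tr(1) = y^2 - 2
tr(a b^2 a) = tr(a) tr(b^2 a) - tr(b^2) = x*y*z - x^2 - y^2 + 2
tr(b^2 a b a) = tr(b) tr(a b a b) - tr(a b a) = y*z^2 - x*z - y
tr(b^2 a b) = tr(b) tr(a b^2) - tr(a b) = y^2*z - x*y - z
tr(a b^2 a b a) = tr(a) tr(b^2 a b a) - tr(b^2 a b) = x*y*z^2 - x^2*z - y^2*z + z
tr(a b a b a b) = tr(a b) tr(a b a b) - tr(a^-1 b^-1)   [split at repeated a] = z^3 - 3*z
tr(a b a b a) = tr(a) tr(b a b a) - tr(b a b) = x*z^2 - y*z - x
so tr(a b^2 a b a b) = tr(b) tr(a b a b a b) - tr(a b a b a) = y*z^3 - x*z^2 - 2*y*z + x
so tr(b^-1 a b^2 a b a) = tr(a b^2 a b a) tr(b) - tr(a b^2 a b a b) = x*y^2*z^2 - x^2*y*z - y^3*z - y*z^3 + x*z^2 + 3*y*z - x
so tr(a^-1 b^-1 a b^2 a b) = tr(b^-1 a b^2 a b) tr(a) - tr(b^-1 a b^2 a b a) = -x*y^2*z^2 + 2*x^2*y*z + y^3*z + y*z^3 - x^3 - x*y^2 - x*z^2 - 3*y*z + 3*x
so tr(b^-1 a b^2 a b a^-2) = tr(a^-1 b^-1 a b^2 a b) tr(a) - tr(a^-1 b^-1 a b^2 a b a) = -x^2*y^2*z^2 + 2*x^3*y*z + x*y^3*z + x*y*z^3 - x^4 - x^2*y^2 - x^2*z^2 - 4*x*y*z + 4*x^2 + y^2 - 2
reduce: tr(a^-3 b^-1 a b^2 a b) = tr(b^-1 a b^2 a b a^-2) tr(a) - tr(b^-1 a b^2 a b a^-1) = -x^3*y^2*z^2 + 2*x^4*y*z + x^2*y^3*z + x^2*y*z^3 - x^5 - x^3*y^2 - x^3*z^2 + x*y^2*z^2 - 6*x^2*y*z - y^3*z - y*z^3 + 5*x^3 + 2*x*y^2 + x*z^2 + 3*y*z - 5*x
tr(a^-3 b^-1 a b^2 a b^-1) = tr(a^-3 b^-1 a b^2 a) tr(b) - tr(a^-3 b^-1 a b^2 a b) = x^3*y^2*z^2 - 2*x^4*y*z - 2*x^2*y^3*z - x^2*y*z^3 + x^5 + 2*x^3*y^2 + x^3*z^2 + x*y^4 + 6*x^2*y*z + y^3*z + y*z^3 - 5*x^3 - 5*x*y^2 - x*z^2 - 4*y*z + 5*x
reduce: tr(b^2 a b^-2 a^-3 b^-1 a) = tr(a^-3 b^-1 a b^2 a b^-1) tr(b) - tr(a^-3 b^-1 a b^2 a) = x^3*y^3*z^2 - 2*x^4*y^2*z - 2*x^2*y^4*z - x^2*y^2*z^3 + x^5*y + 2*x^3*y^3 + x^3*y*z^2 + x*y^5 + 7*x^2*y^2*z + y^4*z + y^2*z^3 - 6*x^3*y - 6*x*y^3 - 2*x*y*z^2 - 4*y^2*z + 8*x*y + z
so tr(b a b^-2 a^-3 b^-1 a^-1 b) = tr(b^2 a b^-2 a^-3 b^-1) tr(a) - tr(b^2 a b^-2 a^-3 b^-1 a) = -x^3*y^3*z^2 + x^4*y^2*z + 2*x^2*y^4*z + x^2*y^2*z^3 - x^3*y^3 - x*y^5 - 6*x^2*y^2*z - y^4*z - y^2*z^3 + x^3*y + 5*x*y^3 + x*y*z^2 + x^2*z + 4*y^2*z - 5*x*y - z

-x^3*y^3*z^2 + x^4*y^2*z + 2*x^2*y^4*z + x^2*y^2*z^3 - x^3*y^3 - x*y^5 - 6*x^2*y^2*z - y^4*z - y^2*z^3 + x^3*y + 5*x*y^3 + x*y*z^2 + x^2*z + 4*y^2*z - 5*x*y - z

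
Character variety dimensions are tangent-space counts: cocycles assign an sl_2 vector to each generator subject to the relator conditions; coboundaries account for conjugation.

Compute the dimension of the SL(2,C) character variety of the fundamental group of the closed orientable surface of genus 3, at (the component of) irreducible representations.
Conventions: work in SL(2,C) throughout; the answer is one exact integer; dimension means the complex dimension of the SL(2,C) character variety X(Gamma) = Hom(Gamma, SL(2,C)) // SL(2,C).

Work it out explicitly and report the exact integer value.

12

pi_1 of the closed genus-3 surface has 6 generators bound by the single product-of-commutators relator.
A cocycle assigns one sl_2 vector per generator subject to the relator condition d_2(z) = 0: dim of the unconstrained space is 3*2g = 18.
d_2 is surjective at irreducible rho (its cokernel H^2 is dual to H^0 = 0), so dim Z^1 = 18 - 3 = 15.
Coboundaries contribute dim B^1 = 3 (injective at irreducible rho).
dim H^1 = 15 - 3 = 12 = dim X.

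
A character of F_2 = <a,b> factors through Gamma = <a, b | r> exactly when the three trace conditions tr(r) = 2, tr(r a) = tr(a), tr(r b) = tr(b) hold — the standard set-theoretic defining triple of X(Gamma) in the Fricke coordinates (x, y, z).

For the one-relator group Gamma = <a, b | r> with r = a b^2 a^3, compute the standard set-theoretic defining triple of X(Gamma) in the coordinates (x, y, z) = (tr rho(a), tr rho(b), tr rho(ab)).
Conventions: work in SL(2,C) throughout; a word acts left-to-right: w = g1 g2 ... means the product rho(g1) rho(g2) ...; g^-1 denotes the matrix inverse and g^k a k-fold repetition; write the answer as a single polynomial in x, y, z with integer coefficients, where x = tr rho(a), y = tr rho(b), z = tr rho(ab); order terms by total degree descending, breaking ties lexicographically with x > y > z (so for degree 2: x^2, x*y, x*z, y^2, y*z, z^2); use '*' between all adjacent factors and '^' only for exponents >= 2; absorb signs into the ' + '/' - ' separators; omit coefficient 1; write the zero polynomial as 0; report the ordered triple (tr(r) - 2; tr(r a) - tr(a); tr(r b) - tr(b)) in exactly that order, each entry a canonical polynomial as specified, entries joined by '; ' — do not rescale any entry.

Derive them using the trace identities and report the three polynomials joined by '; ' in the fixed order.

x^3*y*z - x^4 - x^2*y^2 - 2*x*y*z + 4*x^2 + y^2 - 4; x^4*y*z - x^5 - x^3*y^2 - 3*x^2*y*z + 5*x^3 + 2*x*y^2 + y*z - 6*x; x^2*y*z^2 - x^3*z - x*y^2*z - y*z^2 + 2*x*z

reduce: trace(b^2 a) = trace(b) trace(a b) - trace(a) = y*z - x
trace(b^2) = trace(b) trace(b) - trace(1) = y^2 - 2
trace(b^2 a^2) = trace(a) trace(b^2 a) - trace(b^2) = x*y*z - x^2 - y^2 + 2
trace(a b^2 a^2) = trace(a) trace(b^2 a^2) - trace(b^2 a) = x^2*y*z - x^3 - x*y^2 - y*z + 3*x
reduce: trace(a b^2 a^3) = trace(a) trace(a b^2 a^2) - trace(a b^2 a) = x^3*y*z - x^4 - x^2*y^2 - 2*x*y*z + 4*x^2 + y^2 - 2
reduce: trace(a b^2 a^4) = trace(a) trace(a^3 b^2 a) - trace(a^3 b^2)  (reduce the a square) = x^4*y*z - x^5 - x^3*y^2 - 3*x^2*y*z + 5*x^3 + 2*x*y^2 + y*z - 5*x
trace(a b a b) = trace(b a) trace(b a) - trace(1)   [split at a repeated b] = z^2 - 2
trace(a b a) = trace(a) trace(b a) - trace(b)   [square of a] = x*z - y
trace(b a b^2 a) = trace(b) trace(a b a b) - trace(a b a)   [square of b] = y*z^2 - x*z - y
so trace(b a b^2) = trace(b) trace(b a b) - trace(b a)   [square of b] = y^2*z - x*y - z
so trace(a b a b^2 a) = trace(a) trace(b a b^2 a) - trace(b a b^2)   [square of a] = x*y*z^2 - x^2*z - y^2*z + z
trace(a b^2 a^3 b) = trace(a) trace(a b a b^2 a) - trace(a b a b^2)   [square of a] = x^2*y*z^2 - x^3*z - x*y^2*z - y*z^2 + 2*x*z + y
assemble the triple (trace(r) - 2; trace(r a) - x; trace(r b) - y)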